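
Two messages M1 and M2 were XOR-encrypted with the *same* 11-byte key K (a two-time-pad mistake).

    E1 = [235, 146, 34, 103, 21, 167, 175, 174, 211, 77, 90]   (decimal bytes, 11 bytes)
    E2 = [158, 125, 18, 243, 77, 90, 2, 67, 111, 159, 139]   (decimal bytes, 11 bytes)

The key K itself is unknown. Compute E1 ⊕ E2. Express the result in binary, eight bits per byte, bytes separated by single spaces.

E1 ⊕ E2 = (M1 ⊕ K) ⊕ (M2 ⊕ K) = M1 ⊕ M2 — the shared key cancels under XOR.
eb ^ 9e = 75
92 ^ 7d = ef
22 ^ 12 = 30
67 ^ f3 = 94
15 ^ 4d = 58
a7 ^ 5a = fd
af ^ 02 = ad
ae ^ 43 = ed
d3 ^ 6f = bc
4d ^ 9f = d2
5a ^ 8b = d1

01110101 11101111 00110000 10010100 01011000 11111101 10101101 11101101 10111100 11010010 11010001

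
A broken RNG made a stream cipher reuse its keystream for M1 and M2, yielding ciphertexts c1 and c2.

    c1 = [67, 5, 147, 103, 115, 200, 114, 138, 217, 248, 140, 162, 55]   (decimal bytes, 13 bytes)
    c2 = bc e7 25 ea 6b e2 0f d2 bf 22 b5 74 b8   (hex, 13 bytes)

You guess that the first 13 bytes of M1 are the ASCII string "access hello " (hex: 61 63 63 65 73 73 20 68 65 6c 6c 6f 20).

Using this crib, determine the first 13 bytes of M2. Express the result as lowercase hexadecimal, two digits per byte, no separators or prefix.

9e81d5e86b595d3003b655b9af

First, c1 ⊕ c2 = (M1 ⊕ K) ⊕ (M2 ⊕ K) = M1 ⊕ M2, so the key drops out. Then M2 = (M1 ⊕ M2) ⊕ M1 over the first 13 bytes.
byte 0: (43 ^ bc) ^ 61 = ff ^ 61 = 9e
byte 1: (05 ^ e7) ^ 63 = e2 ^ 63 = 81
byte 2: (93 ^ 25) ^ 63 = b6 ^ 63 = d5
byte 3: (67 ^ ea) ^ 65 = 8d ^ 65 = e8
byte 4: (73 ^ 6b) ^ 73 = 18 ^ 73 = 6b
byte 5: (c8 ^ e2) ^ 73 = 2a ^ 73 = 59
byte 6: (72 ^ 0f) ^ 20 = 7d ^ 20 = 5d
byte 7: (8a ^ d2) ^ 68 = 58 ^ 68 = 30
byte 8: (d9 ^ bf) ^ 65 = 66 ^ 65 = 03
byte 9: (f8 ^ 22) ^ 6c = da ^ 6c = b6
byte 10: (8c ^ b5) ^ 6c = 39 ^ 6c = 55
byte 11: (a2 ^ 74) ^ 6f = d6 ^ 6f = b9
byte 12: (37 ^ b8) ^ 20 = 8f ^ 20 = af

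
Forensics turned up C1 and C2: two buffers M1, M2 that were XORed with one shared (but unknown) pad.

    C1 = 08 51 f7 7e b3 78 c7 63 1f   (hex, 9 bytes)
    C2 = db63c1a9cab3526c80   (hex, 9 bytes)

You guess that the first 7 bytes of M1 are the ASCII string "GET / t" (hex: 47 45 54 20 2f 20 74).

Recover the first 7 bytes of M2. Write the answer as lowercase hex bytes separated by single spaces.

94 77 62 f7 56 eb e1

First, C1 ⊕ C2 = (M1 ⊕ K) ⊕ (M2 ⊕ K) = M1 ⊕ M2, so the key drops out. Then M2 = (M1 ⊕ M2) ⊕ M1 over the first 7 bytes.
byte 0: (08 xor db) xor 47 = d3 xor 47 = 94
byte 1: (51 xor 63) xor 45 = 32 xor 45 = 77
byte 2: (f7 xor c1) xor 54 = 36 xor 54 = 62
byte 3: (7e xor a9) xor 20 = d7 xor 20 = f7
byte 4: (b3 xor ca) xor 2f = 79 xor 2f = 56
byte 5: (78 xor b3) xor 20 = cb xor 20 = eb
byte 6: (c7 xor 52) xor 74 = 95 xor 74 = e1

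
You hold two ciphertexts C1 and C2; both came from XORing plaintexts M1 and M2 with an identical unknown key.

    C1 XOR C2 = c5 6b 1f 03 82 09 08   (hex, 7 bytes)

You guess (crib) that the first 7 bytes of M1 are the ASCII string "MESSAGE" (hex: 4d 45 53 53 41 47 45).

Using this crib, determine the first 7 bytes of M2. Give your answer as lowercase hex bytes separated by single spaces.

88 2e 4c 50 c3 4e 4d

Since C1 ⊕ C2 = M1 ⊕ M2, XORing with the guessed M1 bytes yields the corresponding M2 bytes: M2 = (C1 ⊕ C2) ⊕ M1.
c5 XOR 4d = 88
6b XOR 45 = 2e
1f XOR 53 = 4c
03 XOR 53 = 50
82 XOR 41 = c3
09 XOR 47 = 4e
08 XOR 45 = 4d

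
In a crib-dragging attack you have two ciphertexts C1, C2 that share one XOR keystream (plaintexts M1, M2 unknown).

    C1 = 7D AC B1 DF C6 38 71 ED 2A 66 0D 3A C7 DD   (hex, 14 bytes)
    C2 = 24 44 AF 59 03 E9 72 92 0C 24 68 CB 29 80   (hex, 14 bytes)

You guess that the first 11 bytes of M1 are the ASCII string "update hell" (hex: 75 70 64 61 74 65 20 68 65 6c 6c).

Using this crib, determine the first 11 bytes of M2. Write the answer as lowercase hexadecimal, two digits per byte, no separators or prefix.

2c987ae7b1b42317432e09

First, C1 ⊕ C2 = (M1 ⊕ K) ⊕ (M2 ⊕ K) = M1 ⊕ M2, so the key drops out. Then M2 = (M1 ⊕ M2) ⊕ M1 over the first 11 bytes.
byte 0: (7d ⊕ 24) ⊕ 75 = 59 ⊕ 75 = 2c
byte 1: (ac ⊕ 44) ⊕ 70 = e8 ⊕ 70 = 98
byte 2: (b1 ⊕ af) ⊕ 64 = 1e ⊕ 64 = 7a
byte 3: (df ⊕ 59) ⊕ 61 = 86 ⊕ 61 = e7
byte 4: (c6 ⊕ 03) ⊕ 74 = c5 ⊕ 74 = b1
byte 5: (38 ⊕ e9) ⊕ 65 = d1 ⊕ 65 = b4
byte 6: (71 ⊕ 72) ⊕ 20 = 03 ⊕ 20 = 23
byte 7: (ed ⊕ 92) ⊕ 68 = 7f ⊕ 68 = 17
byte 8: (2a ⊕ 0c) ⊕ 65 = 26 ⊕ 65 = 43
byte 9: (66 ⊕ 24) ⊕ 6c = 42 ⊕ 6c = 2e
byte 10: (0d ⊕ 68) ⊕ 6c = 65 ⊕ 6c = 09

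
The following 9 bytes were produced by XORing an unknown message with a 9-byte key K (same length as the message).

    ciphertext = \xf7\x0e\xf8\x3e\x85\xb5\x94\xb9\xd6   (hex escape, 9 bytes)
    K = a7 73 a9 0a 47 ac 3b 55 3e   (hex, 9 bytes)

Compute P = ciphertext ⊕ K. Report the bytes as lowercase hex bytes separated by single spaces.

XOR is its own inverse, so applying the key byte-wise gives the result directly.
byte 0: f7 ^ a7 = 50
byte 1: 0e ^ 73 = 7d
byte 2: f8 ^ a9 = 51
byte 3: 3e ^ 0a = 34
byte 4: 85 ^ 47 = c2
byte 5: b5 ^ ac = 19
byte 6: 94 ^ 3b = af
byte 7: b9 ^ 55 = ec
byte 8: d6 ^ 3e = e8

50 7d 51 34 c2 19 af ec e8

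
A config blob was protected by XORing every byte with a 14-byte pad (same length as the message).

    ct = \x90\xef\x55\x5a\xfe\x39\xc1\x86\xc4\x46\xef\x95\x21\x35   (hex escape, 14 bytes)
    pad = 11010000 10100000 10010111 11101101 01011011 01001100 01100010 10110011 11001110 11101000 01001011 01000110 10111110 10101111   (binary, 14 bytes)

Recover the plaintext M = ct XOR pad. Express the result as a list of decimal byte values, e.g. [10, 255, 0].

[64, 79, 194, 183, 165, 117, 163, 53, 10, 174, 164, 211, 159, 154]

XOR is its own inverse, so applying the key byte-wise gives the result directly.
90 ⊕ d0 = 40
ef ⊕ a0 = 4f
55 ⊕ 97 = c2
5a ⊕ ed = b7
fe ⊕ 5b = a5
39 ⊕ 4c = 75
c1 ⊕ 62 = a3
86 ⊕ b3 = 35
c4 ⊕ ce = 0a
46 ⊕ e8 = ae
ef ⊕ 4b = a4
95 ⊕ 46 = d3
21 ⊕ be = 9f
35 ⊕ af = 9a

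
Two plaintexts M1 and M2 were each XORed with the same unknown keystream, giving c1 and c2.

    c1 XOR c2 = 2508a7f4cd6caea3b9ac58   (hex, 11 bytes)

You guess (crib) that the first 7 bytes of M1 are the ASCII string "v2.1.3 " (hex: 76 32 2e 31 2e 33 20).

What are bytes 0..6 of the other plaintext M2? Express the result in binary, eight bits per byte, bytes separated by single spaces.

01010011 00111010 10001001 11000101 11100011 01011111 10001110

Since c1 ⊕ c2 = M1 ⊕ M2, XORing with the guessed M1 bytes yields the corresponding M2 bytes: M2 = (c1 ⊕ c2) ⊕ M1.
25 XOR 76 = 53
08 XOR 32 = 3a
a7 XOR 2e = 89
f4 XOR 31 = c5
cd XOR 2e = e3
6c XOR 33 = 5f
ae XOR 20 = 8e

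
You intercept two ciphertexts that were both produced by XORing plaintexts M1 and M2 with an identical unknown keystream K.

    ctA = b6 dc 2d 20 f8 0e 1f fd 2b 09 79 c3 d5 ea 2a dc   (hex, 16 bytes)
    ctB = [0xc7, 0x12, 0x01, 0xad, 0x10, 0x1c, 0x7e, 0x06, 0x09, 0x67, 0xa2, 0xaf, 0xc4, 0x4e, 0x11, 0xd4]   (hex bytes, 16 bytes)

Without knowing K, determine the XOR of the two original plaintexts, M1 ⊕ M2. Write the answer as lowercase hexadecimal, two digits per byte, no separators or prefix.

71ce2c8de81261fb226edb6c11a43b08

ctA ⊕ ctB = (M1 ⊕ K) ⊕ (M2 ⊕ K) = M1 ⊕ M2 — the shared key cancels under XOR.
b6 ^ c7 = 71
dc ^ 12 = ce
2d ^ 01 = 2c
20 ^ ad = 8d
f8 ^ 10 = e8
0e ^ 1c = 12
1f ^ 7e = 61
fd ^ 06 = fb
2b ^ 09 = 22
09 ^ 67 = 6e
79 ^ a2 = db
c3 ^ af = 6c
d5 ^ c4 = 11
ea ^ 4e = a4
2a ^ 11 = 3b
dc ^ d4 = 08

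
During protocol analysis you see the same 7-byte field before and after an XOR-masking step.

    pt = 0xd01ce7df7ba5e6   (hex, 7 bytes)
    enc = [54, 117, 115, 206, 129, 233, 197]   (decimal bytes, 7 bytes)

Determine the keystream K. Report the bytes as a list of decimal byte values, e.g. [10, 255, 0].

[230, 105, 148, 17, 250, 76, 35]

Since enc = pt ⊕ K, XORing both sides with pt gives K = pt ⊕ enc.
d0 ^ 36 = e6
1c ^ 75 = 69
e7 ^ 73 = 94
df ^ ce = 11
7b ^ 81 = fa
a5 ^ e9 = 4c
e6 ^ c5 = 23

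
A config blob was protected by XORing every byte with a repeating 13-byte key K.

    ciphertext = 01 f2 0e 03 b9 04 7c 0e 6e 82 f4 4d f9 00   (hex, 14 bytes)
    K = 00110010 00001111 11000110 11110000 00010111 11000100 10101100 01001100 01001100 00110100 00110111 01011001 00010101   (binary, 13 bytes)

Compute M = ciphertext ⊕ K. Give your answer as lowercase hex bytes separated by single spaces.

The 13-byte key repeats, so the effective keystream is 32 0f c6 f0 17 c4 ac 4c 4c 34 37 59 15 32.
byte 0: 00000001 ⊕ 00110010 = 00110011
byte 1: 11110010 ⊕ 00001111 = 11111101
byte 2: 00001110 ⊕ 11000110 = 11001000
byte 3: 00000011 ⊕ 11110000 = 11110011
byte 4: 10111001 ⊕ 00010111 = 10101110
byte 5: 00000100 ⊕ 11000100 = 11000000
byte 6: 01111100 ⊕ 10101100 = 11010000
byte 7: 00001110 ⊕ 01001100 = 01000010
byte 8: 01101110 ⊕ 01001100 = 00100010
byte 9: 10000010 ⊕ 00110100 = 10110110
byte 10: 11110100 ⊕ 00110111 = 11000011
byte 11: 01001101 ⊕ 01011001 = 00010100
byte 12: 11111001 ⊕ 00010101 = 11101100
byte 13: 00000000 ⊕ 00110010 = 00110010

33 fd c8 f3 ae c0 d0 42 22 b6 c3 14 ec 32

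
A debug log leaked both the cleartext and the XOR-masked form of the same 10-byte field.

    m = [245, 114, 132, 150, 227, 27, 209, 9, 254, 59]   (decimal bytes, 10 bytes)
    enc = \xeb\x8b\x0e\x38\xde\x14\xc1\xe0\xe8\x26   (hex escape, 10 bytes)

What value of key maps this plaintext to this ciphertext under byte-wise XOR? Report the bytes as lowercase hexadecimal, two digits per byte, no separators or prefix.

1ef98aae3d0f10e9161d

Since enc = m ⊕ key, XORing both sides with m gives key = m ⊕ enc.
f5 ⊕ eb = 1e
72 ⊕ 8b = f9
84 ⊕ 0e = 8a
96 ⊕ 38 = ae
e3 ⊕ de = 3d
1b ⊕ 14 = 0f
d1 ⊕ c1 = 10
09 ⊕ e0 = e9
fe ⊕ e8 = 16
3b ⊕ 26 = 1d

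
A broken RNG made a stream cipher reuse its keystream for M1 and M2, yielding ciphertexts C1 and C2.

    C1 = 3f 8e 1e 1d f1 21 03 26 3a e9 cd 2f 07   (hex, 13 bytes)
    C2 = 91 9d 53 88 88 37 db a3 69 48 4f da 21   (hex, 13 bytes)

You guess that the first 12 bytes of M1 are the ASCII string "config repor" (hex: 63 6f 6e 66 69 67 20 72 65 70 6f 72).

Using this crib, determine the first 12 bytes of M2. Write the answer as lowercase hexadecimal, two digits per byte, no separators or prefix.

cd7c23f31071f8f736d1ed87

First, C1 ⊕ C2 = (M1 ⊕ K) ⊕ (M2 ⊕ K) = M1 ⊕ M2, so the key drops out. Then M2 = (M1 ⊕ M2) ⊕ M1 over the first 12 bytes.
byte 0: (3f ⊕ 91) ⊕ 63 = ae ⊕ 63 = cd
byte 1: (8e ⊕ 9d) ⊕ 6f = 13 ⊕ 6f = 7c
byte 2: (1e ⊕ 53) ⊕ 6e = 4d ⊕ 6e = 23
byte 3: (1d ⊕ 88) ⊕ 66 = 95 ⊕ 66 = f3
byte 4: (f1 ⊕ 88) ⊕ 69 = 79 ⊕ 69 = 10
byte 5: (21 ⊕ 37) ⊕ 67 = 16 ⊕ 67 = 71
byte 6: (03 ⊕ db) ⊕ 20 = d8 ⊕ 20 = f8
byte 7: (26 ⊕ a3) ⊕ 72 = 85 ⊕ 72 = f7
byte 8: (3a ⊕ 69) ⊕ 65 = 53 ⊕ 65 = 36
byte 9: (e9 ⊕ 48) ⊕ 70 = a1 ⊕ 70 = d1
byte 10: (cd ⊕ 4f) ⊕ 6f = 82 ⊕ 6f = ed
byte 11: (2f ⊕ da) ⊕ 72 = f5 ⊕ 72 = 87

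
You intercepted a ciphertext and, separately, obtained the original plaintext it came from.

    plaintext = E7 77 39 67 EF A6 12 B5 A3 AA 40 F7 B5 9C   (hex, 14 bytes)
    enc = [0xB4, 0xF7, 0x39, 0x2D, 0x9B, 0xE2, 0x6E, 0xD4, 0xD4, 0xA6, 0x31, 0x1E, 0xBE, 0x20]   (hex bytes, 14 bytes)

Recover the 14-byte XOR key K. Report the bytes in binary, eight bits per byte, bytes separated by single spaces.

Since enc = plaintext ⊕ K, XORing both sides with plaintext gives K = plaintext ⊕ enc.
byte 0: e7 ^ b4 = 53
byte 1: 77 ^ f7 = 80
byte 2: 39 ^ 39 = 00
byte 3: 67 ^ 2d = 4a
byte 4: ef ^ 9b = 74
byte 5: a6 ^ e2 = 44
byte 6: 12 ^ 6e = 7c
byte 7: b5 ^ d4 = 61
byte 8: a3 ^ d4 = 77
byte 9: aa ^ a6 = 0c
byte 10: 40 ^ 31 = 71
byte 11: f7 ^ 1e = e9
byte 12: b5 ^ be = 0b
byte 13: 9c ^ 20 = bc

01010011 10000000 00000000 01001010 01110100 01000100 01111100 01100001 01110111 00001100 01110001 11101001 00001011 10111100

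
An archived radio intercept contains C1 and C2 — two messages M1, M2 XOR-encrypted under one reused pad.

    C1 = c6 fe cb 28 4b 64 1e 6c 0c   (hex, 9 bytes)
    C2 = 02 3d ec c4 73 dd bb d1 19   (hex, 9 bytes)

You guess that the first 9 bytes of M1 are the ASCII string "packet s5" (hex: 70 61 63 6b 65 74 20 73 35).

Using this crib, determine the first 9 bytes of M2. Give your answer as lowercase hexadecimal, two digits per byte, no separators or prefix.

First, C1 ⊕ C2 = (M1 ⊕ K) ⊕ (M2 ⊕ K) = M1 ⊕ M2, so the key drops out. Then M2 = (M1 ⊕ M2) ⊕ M1 over the first 9 bytes.
byte 0: (c6 ^ 02) ^ 70 = c4 ^ 70 = b4
byte 1: (fe ^ 3d) ^ 61 = c3 ^ 61 = a2
byte 2: (cb ^ ec) ^ 63 = 27 ^ 63 = 44
byte 3: (28 ^ c4) ^ 6b = ec ^ 6b = 87
byte 4: (4b ^ 73) ^ 65 = 38 ^ 65 = 5d
byte 5: (64 ^ dd) ^ 74 = b9 ^ 74 = cd
byte 6: (1e ^ bb) ^ 20 = a5 ^ 20 = 85
byte 7: (6c ^ d1) ^ 73 = bd ^ 73 = ce
byte 8: (0c ^ 19) ^ 35 = 15 ^ 35 = 20

b4a244875dcd85ce20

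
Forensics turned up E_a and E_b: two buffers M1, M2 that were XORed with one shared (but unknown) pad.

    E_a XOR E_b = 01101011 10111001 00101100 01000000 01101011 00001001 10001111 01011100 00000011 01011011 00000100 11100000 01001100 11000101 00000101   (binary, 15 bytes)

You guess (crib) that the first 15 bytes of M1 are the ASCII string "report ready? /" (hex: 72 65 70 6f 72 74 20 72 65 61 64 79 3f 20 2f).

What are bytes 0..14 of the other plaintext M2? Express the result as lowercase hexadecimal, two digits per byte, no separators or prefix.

19dc5c2f197daf2e663a609973e52a

Since E_a ⊕ E_b = M1 ⊕ M2, XORing with the guessed M1 bytes yields the corresponding M2 bytes: M2 = (E_a ⊕ E_b) ⊕ M1.
byte 0: 6b xor 72 = 19
byte 1: b9 xor 65 = dc
byte 2: 2c xor 70 = 5c
byte 3: 40 xor 6f = 2f
byte 4: 6b xor 72 = 19
byte 5: 09 xor 74 = 7d
byte 6: 8f xor 20 = af
byte 7: 5c xor 72 = 2e
byte 8: 03 xor 65 = 66
byte 9: 5b xor 61 = 3a
byte 10: 04 xor 64 = 60
byte 11: e0 xor 79 = 99
byte 12: 4c xor 3f = 73
byte 13: c5 xor 20 = e5
byte 14: 05 xor 2f = 2a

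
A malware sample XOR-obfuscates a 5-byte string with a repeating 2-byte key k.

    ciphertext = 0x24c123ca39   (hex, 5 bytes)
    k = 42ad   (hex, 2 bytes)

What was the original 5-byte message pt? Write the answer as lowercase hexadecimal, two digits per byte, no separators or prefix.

666c61677b

The 2-byte key repeats, so the effective keystream is 42 ad 42 ad 42.
byte 0: 00100100 ⊕ 01000010 = 01100110
byte 1: 11000001 ⊕ 10101101 = 01101100
byte 2: 00100011 ⊕ 01000010 = 01100001
byte 3: 11001010 ⊕ 10101101 = 01100111
byte 4: 00111001 ⊕ 01000010 = 01111011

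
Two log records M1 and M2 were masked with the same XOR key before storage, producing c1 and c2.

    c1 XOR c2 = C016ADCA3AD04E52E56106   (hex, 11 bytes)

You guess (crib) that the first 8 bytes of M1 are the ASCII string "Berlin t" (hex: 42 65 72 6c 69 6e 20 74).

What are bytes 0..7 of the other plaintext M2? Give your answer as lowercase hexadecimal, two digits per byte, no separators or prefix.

Since c1 ⊕ c2 = M1 ⊕ M2, XORing with the guessed M1 bytes yields the corresponding M2 bytes: M2 = (c1 ⊕ c2) ⊕ M1.
c0 XOR 42 = 82
16 XOR 65 = 73
ad XOR 72 = df
ca XOR 6c = a6
3a XOR 69 = 53
d0 XOR 6e = be
4e XOR 20 = 6e
52 XOR 74 = 26

8273dfa653be6e26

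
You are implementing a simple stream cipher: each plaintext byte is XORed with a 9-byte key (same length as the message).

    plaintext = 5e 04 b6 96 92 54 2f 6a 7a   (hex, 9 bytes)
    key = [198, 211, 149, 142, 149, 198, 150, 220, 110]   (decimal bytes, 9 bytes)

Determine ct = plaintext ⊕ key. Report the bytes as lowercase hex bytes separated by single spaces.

98 d7 23 18 07 92 b9 b6 14

XOR is its own inverse, so applying the key byte-wise gives the result directly.
byte 0: 5e ⊕ c6 = 98
byte 1: 04 ⊕ d3 = d7
byte 2: b6 ⊕ 95 = 23
byte 3: 96 ⊕ 8e = 18
byte 4: 92 ⊕ 95 = 07
byte 5: 54 ⊕ c6 = 92
byte 6: 2f ⊕ 96 = b9
byte 7: 6a ⊕ dc = b6
byte 8: 7a ⊕ 6e = 14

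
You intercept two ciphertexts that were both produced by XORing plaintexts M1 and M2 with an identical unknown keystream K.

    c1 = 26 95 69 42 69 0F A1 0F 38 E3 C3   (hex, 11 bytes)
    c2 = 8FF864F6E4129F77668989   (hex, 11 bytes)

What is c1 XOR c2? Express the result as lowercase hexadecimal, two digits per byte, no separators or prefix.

c1 ⊕ c2 = (M1 ⊕ K) ⊕ (M2 ⊕ K) = M1 ⊕ M2 — the shared key cancels under XOR.
 38 xor 143 = 169
149 xor 248 = 109
105 xor 100 =  13
 66 xor 246 = 180
105 xor 228 = 141
 15 xor  18 =  29
161 xor 159 =  62
 15 xor 119 = 120
 56 xor 102 =  94
227 xor 137 = 106
195 xor 137 =  74

a96d0db48d1d3e785e6a4a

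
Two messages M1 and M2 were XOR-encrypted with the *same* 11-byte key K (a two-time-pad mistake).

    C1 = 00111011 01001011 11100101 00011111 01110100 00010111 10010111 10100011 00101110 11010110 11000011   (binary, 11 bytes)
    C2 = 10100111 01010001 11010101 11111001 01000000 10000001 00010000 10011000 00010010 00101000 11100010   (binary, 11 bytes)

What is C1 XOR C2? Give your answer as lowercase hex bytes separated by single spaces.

C1 ⊕ C2 = (M1 ⊕ K) ⊕ (M2 ⊕ K) = M1 ⊕ M2 — the shared key cancels under XOR.
 59 ⊕ 167 = 156
 75 ⊕  81 =  26
229 ⊕ 213 =  48
 31 ⊕ 249 = 230
116 ⊕  64 =  52
 23 ⊕ 129 = 150
151 ⊕  16 = 135
163 ⊕ 152 =  59
 46 ⊕  18 =  60
214 ⊕  40 = 254
195 ⊕ 226 =  33

9c 1a 30 e6 34 96 87 3b 3c fe 21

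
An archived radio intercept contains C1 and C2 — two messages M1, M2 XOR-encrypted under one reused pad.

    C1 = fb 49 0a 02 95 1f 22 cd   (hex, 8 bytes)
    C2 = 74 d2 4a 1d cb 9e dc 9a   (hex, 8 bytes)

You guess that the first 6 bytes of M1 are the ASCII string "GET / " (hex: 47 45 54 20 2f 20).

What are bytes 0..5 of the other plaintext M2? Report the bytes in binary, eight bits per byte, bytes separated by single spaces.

First, C1 ⊕ C2 = (M1 ⊕ K) ⊕ (M2 ⊕ K) = M1 ⊕ M2, so the key drops out. Then M2 = (M1 ⊕ M2) ⊕ M1 over the first 6 bytes.
byte 0: (fb ⊕ 74) ⊕ 47 = 8f ⊕ 47 = c8
byte 1: (49 ⊕ d2) ⊕ 45 = 9b ⊕ 45 = de
byte 2: (0a ⊕ 4a) ⊕ 54 = 40 ⊕ 54 = 14
byte 3: (02 ⊕ 1d) ⊕ 20 = 1f ⊕ 20 = 3f
byte 4: (95 ⊕ cb) ⊕ 2f = 5e ⊕ 2f = 71
byte 5: (1f ⊕ 9e) ⊕ 20 = 81 ⊕ 20 = a1

11001000 11011110 00010100 00111111 01110001 10100001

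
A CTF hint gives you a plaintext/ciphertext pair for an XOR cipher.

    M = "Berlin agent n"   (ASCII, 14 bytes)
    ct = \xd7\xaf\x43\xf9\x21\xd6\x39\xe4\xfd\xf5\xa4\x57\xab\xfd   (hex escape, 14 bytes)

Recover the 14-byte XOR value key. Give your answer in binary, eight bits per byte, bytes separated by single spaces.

10010101 11001010 00110001 10010101 01001000 10111000 00011001 10000101 10011010 10010000 11001010 00100011 10001011 10010011

Since ct = M ⊕ key, XORing both sides with M gives key = M ⊕ ct.
byte 0: 42 ^ d7 = 95
byte 1: 65 ^ af = ca
byte 2: 72 ^ 43 = 31
byte 3: 6c ^ f9 = 95
byte 4: 69 ^ 21 = 48
byte 5: 6e ^ d6 = b8
byte 6: 20 ^ 39 = 19
byte 7: 61 ^ e4 = 85
byte 8: 67 ^ fd = 9a
byte 9: 65 ^ f5 = 90
byte 10: 6e ^ a4 = ca
byte 11: 74 ^ 57 = 23
byte 12: 20 ^ ab = 8b
byte 13: 6e ^ fd = 93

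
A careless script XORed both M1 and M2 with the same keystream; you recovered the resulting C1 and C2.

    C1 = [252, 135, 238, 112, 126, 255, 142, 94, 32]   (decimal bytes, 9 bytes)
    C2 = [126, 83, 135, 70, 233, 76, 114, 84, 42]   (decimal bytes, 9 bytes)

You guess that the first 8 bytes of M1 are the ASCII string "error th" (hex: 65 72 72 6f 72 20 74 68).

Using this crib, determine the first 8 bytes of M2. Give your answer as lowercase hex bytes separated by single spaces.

e7 a6 1b 59 e5 93 88 62

First, C1 ⊕ C2 = (M1 ⊕ K) ⊕ (M2 ⊕ K) = M1 ⊕ M2, so the key drops out. Then M2 = (M1 ⊕ M2) ⊕ M1 over the first 8 bytes.
byte 0: (fc ^ 7e) ^ 65 = 82 ^ 65 = e7
byte 1: (87 ^ 53) ^ 72 = d4 ^ 72 = a6
byte 2: (ee ^ 87) ^ 72 = 69 ^ 72 = 1b
byte 3: (70 ^ 46) ^ 6f = 36 ^ 6f = 59
byte 4: (7e ^ e9) ^ 72 = 97 ^ 72 = e5
byte 5: (ff ^ 4c) ^ 20 = b3 ^ 20 = 93
byte 6: (8e ^ 72) ^ 74 = fc ^ 74 = 88
byte 7: (5e ^ 54) ^ 68 = 0a ^ 68 = 62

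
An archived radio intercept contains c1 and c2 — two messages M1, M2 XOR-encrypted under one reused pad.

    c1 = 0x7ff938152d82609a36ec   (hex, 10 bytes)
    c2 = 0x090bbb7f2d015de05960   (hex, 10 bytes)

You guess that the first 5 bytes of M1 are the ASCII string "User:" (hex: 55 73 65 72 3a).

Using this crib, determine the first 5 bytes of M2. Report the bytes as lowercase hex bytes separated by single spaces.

23 81 e6 18 3a

First, c1 ⊕ c2 = (M1 ⊕ K) ⊕ (M2 ⊕ K) = M1 ⊕ M2, so the key drops out. Then M2 = (M1 ⊕ M2) ⊕ M1 over the first 5 bytes.
byte 0: (7f ⊕ 09) ⊕ 55 = 76 ⊕ 55 = 23
byte 1: (f9 ⊕ 0b) ⊕ 73 = f2 ⊕ 73 = 81
byte 2: (38 ⊕ bb) ⊕ 65 = 83 ⊕ 65 = e6
byte 3: (15 ⊕ 7f) ⊕ 72 = 6a ⊕ 72 = 18
byte 4: (2d ⊕ 2d) ⊕ 3a = 00 ⊕ 3a = 3a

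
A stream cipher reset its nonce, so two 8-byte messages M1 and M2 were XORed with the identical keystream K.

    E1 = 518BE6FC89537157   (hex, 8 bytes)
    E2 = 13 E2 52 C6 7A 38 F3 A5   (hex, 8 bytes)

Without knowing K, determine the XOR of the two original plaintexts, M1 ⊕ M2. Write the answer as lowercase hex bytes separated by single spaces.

E1 ⊕ E2 = (M1 ⊕ K) ⊕ (M2 ⊕ K) = M1 ⊕ M2 — the shared key cancels under XOR.
 81 XOR  19 =  66
139 XOR 226 = 105
230 XOR  82 = 180
252 XOR 198 =  58
137 XOR 122 = 243
 83 XOR  56 = 107
113 XOR 243 = 130
 87 XOR 165 = 242

42 69 b4 3a f3 6b 82 f2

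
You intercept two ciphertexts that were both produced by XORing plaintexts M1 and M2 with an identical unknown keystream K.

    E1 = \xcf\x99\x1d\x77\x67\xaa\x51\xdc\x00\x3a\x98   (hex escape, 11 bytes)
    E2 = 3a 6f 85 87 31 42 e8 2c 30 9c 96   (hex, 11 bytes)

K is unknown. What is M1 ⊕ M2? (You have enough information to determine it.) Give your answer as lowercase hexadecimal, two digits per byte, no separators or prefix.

f5f698f056e8b9f030a60e

E1 ⊕ E2 = (M1 ⊕ K) ⊕ (M2 ⊕ K) = M1 ⊕ M2 — the shared key cancels under XOR.
cf xor 3a = f5
99 xor 6f = f6
1d xor 85 = 98
77 xor 87 = f0
67 xor 31 = 56
aa xor 42 = e8
51 xor e8 = b9
dc xor 2c = f0
00 xor 30 = 30
3a xor 9c = a6
98 xor 96 = 0e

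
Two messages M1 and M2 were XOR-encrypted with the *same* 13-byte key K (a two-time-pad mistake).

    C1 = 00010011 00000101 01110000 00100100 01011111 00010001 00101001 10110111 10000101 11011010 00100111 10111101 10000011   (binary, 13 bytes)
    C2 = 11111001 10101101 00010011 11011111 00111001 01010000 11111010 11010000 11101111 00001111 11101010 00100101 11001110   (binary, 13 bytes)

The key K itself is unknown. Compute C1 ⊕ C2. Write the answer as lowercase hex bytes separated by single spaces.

C1 ⊕ C2 = (M1 ⊕ K) ⊕ (M2 ⊕ K) = M1 ⊕ M2 — the shared key cancels under XOR.
byte 0: 13 ⊕ f9 = ea
byte 1: 05 ⊕ ad = a8
byte 2: 70 ⊕ 13 = 63
byte 3: 24 ⊕ df = fb
byte 4: 5f ⊕ 39 = 66
byte 5: 11 ⊕ 50 = 41
byte 6: 29 ⊕ fa = d3
byte 7: b7 ⊕ d0 = 67
byte 8: 85 ⊕ ef = 6a
byte 9: da ⊕ 0f = d5
byte 10: 27 ⊕ ea = cd
byte 11: bd ⊕ 25 = 98
byte 12: 83 ⊕ ce = 4d

ea a8 63 fb 66 41 d3 67 6a d5 cd 98 4d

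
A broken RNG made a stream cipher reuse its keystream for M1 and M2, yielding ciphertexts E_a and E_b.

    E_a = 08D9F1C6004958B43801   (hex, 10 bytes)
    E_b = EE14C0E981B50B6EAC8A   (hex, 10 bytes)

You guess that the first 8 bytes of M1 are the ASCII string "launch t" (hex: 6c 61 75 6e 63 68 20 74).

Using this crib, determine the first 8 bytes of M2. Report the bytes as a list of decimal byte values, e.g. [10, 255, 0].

[138, 172, 68, 65, 226, 148, 115, 174]

First, E_a ⊕ E_b = (M1 ⊕ K) ⊕ (M2 ⊕ K) = M1 ⊕ M2, so the key drops out. Then M2 = (M1 ⊕ M2) ⊕ M1 over the first 8 bytes.
byte 0: (08 ⊕ ee) ⊕ 6c = e6 ⊕ 6c = 8a
byte 1: (d9 ⊕ 14) ⊕ 61 = cd ⊕ 61 = ac
byte 2: (f1 ⊕ c0) ⊕ 75 = 31 ⊕ 75 = 44
byte 3: (c6 ⊕ e9) ⊕ 6e = 2f ⊕ 6e = 41
byte 4: (00 ⊕ 81) ⊕ 63 = 81 ⊕ 63 = e2
byte 5: (49 ⊕ b5) ⊕ 68 = fc ⊕ 68 = 94
byte 6: (58 ⊕ 0b) ⊕ 20 = 53 ⊕ 20 = 73
byte 7: (b4 ⊕ 6e) ⊕ 74 = da ⊕ 74 = ae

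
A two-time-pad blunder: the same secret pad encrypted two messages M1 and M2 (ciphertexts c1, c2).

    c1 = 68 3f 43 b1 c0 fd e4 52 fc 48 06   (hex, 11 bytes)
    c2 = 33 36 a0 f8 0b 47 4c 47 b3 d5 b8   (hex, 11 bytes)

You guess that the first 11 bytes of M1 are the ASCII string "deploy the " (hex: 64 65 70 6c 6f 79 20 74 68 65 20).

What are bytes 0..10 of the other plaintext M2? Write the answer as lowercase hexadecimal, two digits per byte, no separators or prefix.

First, c1 ⊕ c2 = (M1 ⊕ K) ⊕ (M2 ⊕ K) = M1 ⊕ M2, so the key drops out. Then M2 = (M1 ⊕ M2) ⊕ M1 over the first 11 bytes.
byte 0: (68 ⊕ 33) ⊕ 64 = 5b ⊕ 64 = 3f
byte 1: (3f ⊕ 36) ⊕ 65 = 09 ⊕ 65 = 6c
byte 2: (43 ⊕ a0) ⊕ 70 = e3 ⊕ 70 = 93
byte 3: (b1 ⊕ f8) ⊕ 6c = 49 ⊕ 6c = 25
byte 4: (c0 ⊕ 0b) ⊕ 6f = cb ⊕ 6f = a4
byte 5: (fd ⊕ 47) ⊕ 79 = ba ⊕ 79 = c3
byte 6: (e4 ⊕ 4c) ⊕ 20 = a8 ⊕ 20 = 88
byte 7: (52 ⊕ 47) ⊕ 74 = 15 ⊕ 74 = 61
byte 8: (fc ⊕ b3) ⊕ 68 = 4f ⊕ 68 = 27
byte 9: (48 ⊕ d5) ⊕ 65 = 9d ⊕ 65 = f8
byte 10: (06 ⊕ b8) ⊕ 20 = be ⊕ 20 = 9e

3f6c9325a4c3886127f89e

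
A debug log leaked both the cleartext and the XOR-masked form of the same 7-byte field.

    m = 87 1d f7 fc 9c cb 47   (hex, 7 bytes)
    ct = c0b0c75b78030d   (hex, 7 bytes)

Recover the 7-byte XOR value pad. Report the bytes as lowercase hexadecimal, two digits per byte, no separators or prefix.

47ad30a7e4c84a

Since ct = m ⊕ pad, XORing both sides with m gives pad = m ⊕ ct.
87 ^ c0 = 47
1d ^ b0 = ad
f7 ^ c7 = 30
fc ^ 5b = a7
9c ^ 78 = e4
cb ^ 03 = c8
47 ^ 0d = 4a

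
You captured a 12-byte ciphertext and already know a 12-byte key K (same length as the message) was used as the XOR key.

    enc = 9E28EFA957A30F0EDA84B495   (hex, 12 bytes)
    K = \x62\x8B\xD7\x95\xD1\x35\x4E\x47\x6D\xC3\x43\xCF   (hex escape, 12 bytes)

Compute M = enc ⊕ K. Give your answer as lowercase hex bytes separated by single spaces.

byte 0: 9e ⊕ 62 = fc
byte 1: 28 ⊕ 8b = a3
byte 2: ef ⊕ d7 = 38
byte 3: a9 ⊕ 95 = 3c
byte 4: 57 ⊕ d1 = 86
byte 5: a3 ⊕ 35 = 96
byte 6: 0f ⊕ 4e = 41
byte 7: 0e ⊕ 47 = 49
byte 8: da ⊕ 6d = b7
byte 9: 84 ⊕ c3 = 47
byte 10: b4 ⊕ 43 = f7
byte 11: 95 ⊕ cf = 5a

fc a3 38 3c 86 96 41 49 b7 47 f7 5a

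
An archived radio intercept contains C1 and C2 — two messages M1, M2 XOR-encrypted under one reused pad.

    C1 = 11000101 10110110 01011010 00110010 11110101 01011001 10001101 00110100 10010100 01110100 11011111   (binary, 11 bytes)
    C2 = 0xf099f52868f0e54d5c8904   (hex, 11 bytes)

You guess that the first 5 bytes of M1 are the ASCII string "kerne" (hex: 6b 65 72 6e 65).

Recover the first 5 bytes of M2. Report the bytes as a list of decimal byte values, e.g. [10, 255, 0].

[94, 74, 221, 116, 248]

First, C1 ⊕ C2 = (M1 ⊕ K) ⊕ (M2 ⊕ K) = M1 ⊕ M2, so the key drops out. Then M2 = (M1 ⊕ M2) ⊕ M1 over the first 5 bytes.
byte 0: (c5 XOR f0) XOR 6b = 35 XOR 6b = 5e
byte 1: (b6 XOR 99) XOR 65 = 2f XOR 65 = 4a
byte 2: (5a XOR f5) XOR 72 = af XOR 72 = dd
byte 3: (32 XOR 28) XOR 6e = 1a XOR 6e = 74
byte 4: (f5 XOR 68) XOR 65 = 9d XOR 65 = f8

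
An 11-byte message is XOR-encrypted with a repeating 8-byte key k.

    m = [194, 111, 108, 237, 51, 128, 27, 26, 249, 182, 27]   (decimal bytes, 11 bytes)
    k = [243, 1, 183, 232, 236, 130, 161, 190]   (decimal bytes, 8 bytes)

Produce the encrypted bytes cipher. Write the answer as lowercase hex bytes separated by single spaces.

31 6e db 05 df 02 ba a4 0a b7 ac

The 8-byte key repeats, so the effective keystream is f3 01 b7 e8 ec 82 a1 be f3 01 b7.
byte 0: c2 ⊕ f3 = 31
byte 1: 6f ⊕ 01 = 6e
byte 2: 6c ⊕ b7 = db
byte 3: ed ⊕ e8 = 05
byte 4: 33 ⊕ ec = df
byte 5: 80 ⊕ 82 = 02
byte 6: 1b ⊕ a1 = ba
byte 7: 1a ⊕ be = a4
byte 8: f9 ⊕ f3 = 0a
byte 9: b6 ⊕ 01 = b7
byte 10: 1b ⊕ b7 = ac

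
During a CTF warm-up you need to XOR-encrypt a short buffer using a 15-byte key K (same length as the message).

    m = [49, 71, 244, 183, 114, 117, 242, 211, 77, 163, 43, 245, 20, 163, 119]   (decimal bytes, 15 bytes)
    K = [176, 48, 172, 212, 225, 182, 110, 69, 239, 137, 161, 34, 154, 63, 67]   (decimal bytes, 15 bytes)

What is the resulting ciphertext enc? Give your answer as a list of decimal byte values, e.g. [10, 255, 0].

XOR is its own inverse, so applying the key byte-wise gives the result directly.
byte 0: 31 ⊕ b0 = 81
byte 1: 47 ⊕ 30 = 77
byte 2: f4 ⊕ ac = 58
byte 3: b7 ⊕ d4 = 63
byte 4: 72 ⊕ e1 = 93
byte 5: 75 ⊕ b6 = c3
byte 6: f2 ⊕ 6e = 9c
byte 7: d3 ⊕ 45 = 96
byte 8: 4d ⊕ ef = a2
byte 9: a3 ⊕ 89 = 2a
byte 10: 2b ⊕ a1 = 8a
byte 11: f5 ⊕ 22 = d7
byte 12: 14 ⊕ 9a = 8e
byte 13: a3 ⊕ 3f = 9c
byte 14: 77 ⊕ 43 = 34

[129, 119, 88, 99, 147, 195, 156, 150, 162, 42, 138, 215, 142, 156, 52]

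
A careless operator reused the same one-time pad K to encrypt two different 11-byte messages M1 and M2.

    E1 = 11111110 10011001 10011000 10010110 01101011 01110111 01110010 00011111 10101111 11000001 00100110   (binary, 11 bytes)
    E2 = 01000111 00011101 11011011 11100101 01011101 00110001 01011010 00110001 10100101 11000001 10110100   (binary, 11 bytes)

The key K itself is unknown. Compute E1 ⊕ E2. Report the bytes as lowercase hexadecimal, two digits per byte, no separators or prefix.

b98443733646282e0a0092

E1 ⊕ E2 = (M1 ⊕ K) ⊕ (M2 ⊕ K) = M1 ⊕ M2 — the shared key cancels under XOR.
byte 0: fe XOR 47 = b9
byte 1: 99 XOR 1d = 84
byte 2: 98 XOR db = 43
byte 3: 96 XOR e5 = 73
byte 4: 6b XOR 5d = 36
byte 5: 77 XOR 31 = 46
byte 6: 72 XOR 5a = 28
byte 7: 1f XOR 31 = 2e
byte 8: af XOR a5 = 0a
byte 9: c1 XOR c1 = 00
byte 10: 26 XOR b4 = 92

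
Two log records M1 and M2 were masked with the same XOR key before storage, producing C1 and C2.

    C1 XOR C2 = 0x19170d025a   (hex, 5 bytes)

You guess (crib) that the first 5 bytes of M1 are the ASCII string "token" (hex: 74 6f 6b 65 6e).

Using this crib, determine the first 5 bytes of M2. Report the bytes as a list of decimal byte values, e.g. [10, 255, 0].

[109, 120, 102, 103, 52]

Since C1 ⊕ C2 = M1 ⊕ M2, XORing with the guessed M1 bytes yields the corresponding M2 bytes: M2 = (C1 ⊕ C2) ⊕ M1.
byte 0: 00011001 ^ 01110100 = 01101101
byte 1: 00010111 ^ 01101111 = 01111000
byte 2: 00001101 ^ 01101011 = 01100110
byte 3: 00000010 ^ 01100101 = 01100111
byte 4: 01011010 ^ 01101110 = 00110100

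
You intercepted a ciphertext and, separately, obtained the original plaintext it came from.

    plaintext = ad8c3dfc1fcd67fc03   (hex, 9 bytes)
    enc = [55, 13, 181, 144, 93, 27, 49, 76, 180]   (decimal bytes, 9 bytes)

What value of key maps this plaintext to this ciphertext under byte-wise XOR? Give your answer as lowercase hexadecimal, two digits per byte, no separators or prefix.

Since enc = plaintext ⊕ key, XORing both sides with plaintext gives key = plaintext ⊕ enc.
173 xor  55 = 154
140 xor  13 = 129
 61 xor 181 = 136
252 xor 144 = 108
 31 xor  93 =  66
205 xor  27 = 214
103 xor  49 =  86
252 xor  76 = 176
  3 xor 180 = 183

9a81886c42d656b0b7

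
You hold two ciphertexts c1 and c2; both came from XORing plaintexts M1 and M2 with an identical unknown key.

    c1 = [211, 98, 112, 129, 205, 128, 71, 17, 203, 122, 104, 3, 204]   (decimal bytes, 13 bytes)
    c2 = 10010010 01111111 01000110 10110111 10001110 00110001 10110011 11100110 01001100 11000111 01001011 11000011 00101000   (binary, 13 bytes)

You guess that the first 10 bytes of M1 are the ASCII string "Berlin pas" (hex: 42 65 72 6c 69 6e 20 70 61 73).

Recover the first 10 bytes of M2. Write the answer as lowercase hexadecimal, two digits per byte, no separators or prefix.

First, c1 ⊕ c2 = (M1 ⊕ K) ⊕ (M2 ⊕ K) = M1 ⊕ M2, so the key drops out. Then M2 = (M1 ⊕ M2) ⊕ M1 over the first 10 bytes.
byte 0: (d3 xor 92) xor 42 = 41 xor 42 = 03
byte 1: (62 xor 7f) xor 65 = 1d xor 65 = 78
byte 2: (70 xor 46) xor 72 = 36 xor 72 = 44
byte 3: (81 xor b7) xor 6c = 36 xor 6c = 5a
byte 4: (cd xor 8e) xor 69 = 43 xor 69 = 2a
byte 5: (80 xor 31) xor 6e = b1 xor 6e = df
byte 6: (47 xor b3) xor 20 = f4 xor 20 = d4
byte 7: (11 xor e6) xor 70 = f7 xor 70 = 87
byte 8: (cb xor 4c) xor 61 = 87 xor 61 = e6
byte 9: (7a xor c7) xor 73 = bd xor 73 = ce

0378445a2adfd487e6ce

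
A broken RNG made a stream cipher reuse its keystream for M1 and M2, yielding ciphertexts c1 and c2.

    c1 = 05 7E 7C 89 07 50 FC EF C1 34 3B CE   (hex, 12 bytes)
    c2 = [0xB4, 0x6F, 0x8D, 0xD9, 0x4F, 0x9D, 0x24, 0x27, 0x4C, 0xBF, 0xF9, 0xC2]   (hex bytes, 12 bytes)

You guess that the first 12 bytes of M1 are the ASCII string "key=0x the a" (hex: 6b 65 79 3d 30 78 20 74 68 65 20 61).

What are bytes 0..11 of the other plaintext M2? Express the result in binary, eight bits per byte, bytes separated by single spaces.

First, c1 ⊕ c2 = (M1 ⊕ K) ⊕ (M2 ⊕ K) = M1 ⊕ M2, so the key drops out. Then M2 = (M1 ⊕ M2) ⊕ M1 over the first 12 bytes.
byte 0: (05 ^ b4) ^ 6b = b1 ^ 6b = da
byte 1: (7e ^ 6f) ^ 65 = 11 ^ 65 = 74
byte 2: (7c ^ 8d) ^ 79 = f1 ^ 79 = 88
byte 3: (89 ^ d9) ^ 3d = 50 ^ 3d = 6d
byte 4: (07 ^ 4f) ^ 30 = 48 ^ 30 = 78
byte 5: (50 ^ 9d) ^ 78 = cd ^ 78 = b5
byte 6: (fc ^ 24) ^ 20 = d8 ^ 20 = f8
byte 7: (ef ^ 27) ^ 74 = c8 ^ 74 = bc
byte 8: (c1 ^ 4c) ^ 68 = 8d ^ 68 = e5
byte 9: (34 ^ bf) ^ 65 = 8b ^ 65 = ee
byte 10: (3b ^ f9) ^ 20 = c2 ^ 20 = e2
byte 11: (ce ^ c2) ^ 61 = 0c ^ 61 = 6d

11011010 01110100 10001000 01101101 01111000 10110101 11111000 10111100 11100101 11101110 11100010 01101101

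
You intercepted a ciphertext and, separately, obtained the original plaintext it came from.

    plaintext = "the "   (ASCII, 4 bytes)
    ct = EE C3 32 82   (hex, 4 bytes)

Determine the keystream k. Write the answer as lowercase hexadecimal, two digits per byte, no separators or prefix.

9aab57a2

Since ct = plaintext ⊕ k, XORing both sides with plaintext gives k = plaintext ⊕ ct.
74 xor ee = 9a
68 xor c3 = ab
65 xor 32 = 57
20 xor 82 = a2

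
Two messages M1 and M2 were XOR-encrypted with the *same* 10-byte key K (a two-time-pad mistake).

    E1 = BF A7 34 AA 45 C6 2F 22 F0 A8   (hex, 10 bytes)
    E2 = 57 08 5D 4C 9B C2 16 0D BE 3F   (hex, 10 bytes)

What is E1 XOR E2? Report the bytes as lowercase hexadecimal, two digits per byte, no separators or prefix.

e8af69e6de04392f4e97

E1 ⊕ E2 = (M1 ⊕ K) ⊕ (M2 ⊕ K) = M1 ⊕ M2 — the shared key cancels under XOR.
byte 0: bf ^ 57 = e8
byte 1: a7 ^ 08 = af
byte 2: 34 ^ 5d = 69
byte 3: aa ^ 4c = e6
byte 4: 45 ^ 9b = de
byte 5: c6 ^ c2 = 04
byte 6: 2f ^ 16 = 39
byte 7: 22 ^ 0d = 2f
byte 8: f0 ^ be = 4e
byte 9: a8 ^ 3f = 97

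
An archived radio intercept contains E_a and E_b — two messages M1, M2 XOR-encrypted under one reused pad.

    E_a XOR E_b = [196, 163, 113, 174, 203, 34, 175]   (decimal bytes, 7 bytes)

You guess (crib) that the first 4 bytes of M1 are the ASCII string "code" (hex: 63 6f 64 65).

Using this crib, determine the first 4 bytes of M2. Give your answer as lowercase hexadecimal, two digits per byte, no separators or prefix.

a7cc15cb

Since E_a ⊕ E_b = M1 ⊕ M2, XORing with the guessed M1 bytes yields the corresponding M2 bytes: M2 = (E_a ⊕ E_b) ⊕ M1.
11000100 XOR 01100011 = 10100111
10100011 XOR 01101111 = 11001100
01110001 XOR 01100100 = 00010101
10101110 XOR 01100101 = 11001011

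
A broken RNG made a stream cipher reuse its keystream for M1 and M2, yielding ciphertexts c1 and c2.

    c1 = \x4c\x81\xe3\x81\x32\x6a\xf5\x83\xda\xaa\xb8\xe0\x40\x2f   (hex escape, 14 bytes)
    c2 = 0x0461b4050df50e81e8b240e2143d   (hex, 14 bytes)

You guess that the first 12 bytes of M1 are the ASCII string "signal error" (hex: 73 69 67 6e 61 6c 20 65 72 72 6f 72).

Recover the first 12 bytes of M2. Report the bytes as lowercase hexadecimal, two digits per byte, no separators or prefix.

3b8930ea5ef3db67406a9770

First, c1 ⊕ c2 = (M1 ⊕ K) ⊕ (M2 ⊕ K) = M1 ⊕ M2, so the key drops out. Then M2 = (M1 ⊕ M2) ⊕ M1 over the first 12 bytes.
byte 0: (4c ⊕ 04) ⊕ 73 = 48 ⊕ 73 = 3b
byte 1: (81 ⊕ 61) ⊕ 69 = e0 ⊕ 69 = 89
byte 2: (e3 ⊕ b4) ⊕ 67 = 57 ⊕ 67 = 30
byte 3: (81 ⊕ 05) ⊕ 6e = 84 ⊕ 6e = ea
byte 4: (32 ⊕ 0d) ⊕ 61 = 3f ⊕ 61 = 5e
byte 5: (6a ⊕ f5) ⊕ 6c = 9f ⊕ 6c = f3
byte 6: (f5 ⊕ 0e) ⊕ 20 = fb ⊕ 20 = db
byte 7: (83 ⊕ 81) ⊕ 65 = 02 ⊕ 65 = 67
byte 8: (da ⊕ e8) ⊕ 72 = 32 ⊕ 72 = 40
byte 9: (aa ⊕ b2) ⊕ 72 = 18 ⊕ 72 = 6a
byte 10: (b8 ⊕ 40) ⊕ 6f = f8 ⊕ 6f = 97
byte 11: (e0 ⊕ e2) ⊕ 72 = 02 ⊕ 72 = 70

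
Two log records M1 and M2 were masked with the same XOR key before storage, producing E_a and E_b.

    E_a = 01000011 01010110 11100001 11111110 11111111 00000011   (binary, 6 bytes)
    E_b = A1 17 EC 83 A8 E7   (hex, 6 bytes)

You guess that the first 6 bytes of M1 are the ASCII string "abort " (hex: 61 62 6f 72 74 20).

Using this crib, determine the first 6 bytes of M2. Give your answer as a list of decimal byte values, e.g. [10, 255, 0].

[131, 35, 98, 15, 35, 196]

First, E_a ⊕ E_b = (M1 ⊕ K) ⊕ (M2 ⊕ K) = M1 ⊕ M2, so the key drops out. Then M2 = (M1 ⊕ M2) ⊕ M1 over the first 6 bytes.
byte 0: (43 ^ a1) ^ 61 = e2 ^ 61 = 83
byte 1: (56 ^ 17) ^ 62 = 41 ^ 62 = 23
byte 2: (e1 ^ ec) ^ 6f = 0d ^ 6f = 62
byte 3: (fe ^ 83) ^ 72 = 7d ^ 72 = 0f
byte 4: (ff ^ a8) ^ 74 = 57 ^ 74 = 23
byte 5: (03 ^ e7) ^ 20 = e4 ^ 20 = c4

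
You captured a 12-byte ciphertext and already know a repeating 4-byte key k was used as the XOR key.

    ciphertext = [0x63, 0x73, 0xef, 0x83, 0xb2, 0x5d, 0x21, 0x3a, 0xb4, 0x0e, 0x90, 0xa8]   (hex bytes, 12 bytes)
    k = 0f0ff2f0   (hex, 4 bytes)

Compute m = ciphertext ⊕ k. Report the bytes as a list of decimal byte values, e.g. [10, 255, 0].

[108, 124, 29, 115, 189, 82, 211, 202, 187, 1, 98, 88]

The 4-byte key repeats, so the effective keystream is 0f 0f f2 f0 0f 0f f2 f0 0f 0f f2 f0.
byte 0: 63 ⊕ 0f = 6c
byte 1: 73 ⊕ 0f = 7c
byte 2: ef ⊕ f2 = 1d
byte 3: 83 ⊕ f0 = 73
byte 4: b2 ⊕ 0f = bd
byte 5: 5d ⊕ 0f = 52
byte 6: 21 ⊕ f2 = d3
byte 7: 3a ⊕ f0 = ca
byte 8: b4 ⊕ 0f = bb
byte 9: 0e ⊕ 0f = 01
byte 10: 90 ⊕ f2 = 62
byte 11: a8 ⊕ f0 = 58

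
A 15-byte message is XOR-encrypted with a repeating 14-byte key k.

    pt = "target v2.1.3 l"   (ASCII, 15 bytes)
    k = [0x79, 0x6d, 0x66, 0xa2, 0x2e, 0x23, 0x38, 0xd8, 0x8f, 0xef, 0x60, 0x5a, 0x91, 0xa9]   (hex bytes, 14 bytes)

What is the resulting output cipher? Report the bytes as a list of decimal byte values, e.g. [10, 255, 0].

[13, 12, 20, 197, 75, 87, 24, 174, 189, 193, 81, 116, 162, 137, 21]

The 14-byte key repeats, so the effective keystream is 79 6d 66 a2 2e 23 38 d8 8f ef 60 5a 91 a9 79.
byte 0: 01110100 ⊕ 01111001 = 00001101
byte 1: 01100001 ⊕ 01101101 = 00001100
byte 2: 01110010 ⊕ 01100110 = 00010100
byte 3: 01100111 ⊕ 10100010 = 11000101
byte 4: 01100101 ⊕ 00101110 = 01001011
byte 5: 01110100 ⊕ 00100011 = 01010111
byte 6: 00100000 ⊕ 00111000 = 00011000
byte 7: 01110110 ⊕ 11011000 = 10101110
byte 8: 00110010 ⊕ 10001111 = 10111101
byte 9: 00101110 ⊕ 11101111 = 11000001
byte 10: 00110001 ⊕ 01100000 = 01010001
byte 11: 00101110 ⊕ 01011010 = 01110100
byte 12: 00110011 ⊕ 10010001 = 10100010
byte 13: 00100000 ⊕ 10101001 = 10001001
byte 14: 01101100 ⊕ 01111001 = 00010101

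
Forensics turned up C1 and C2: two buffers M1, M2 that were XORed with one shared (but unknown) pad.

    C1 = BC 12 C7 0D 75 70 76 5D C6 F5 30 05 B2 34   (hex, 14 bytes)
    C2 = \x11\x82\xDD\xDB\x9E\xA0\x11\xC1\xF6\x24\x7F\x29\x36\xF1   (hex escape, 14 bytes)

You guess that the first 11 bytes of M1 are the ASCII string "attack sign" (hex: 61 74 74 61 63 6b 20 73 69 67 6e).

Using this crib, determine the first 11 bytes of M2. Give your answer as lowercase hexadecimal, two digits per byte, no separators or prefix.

First, C1 ⊕ C2 = (M1 ⊕ K) ⊕ (M2 ⊕ K) = M1 ⊕ M2, so the key drops out. Then M2 = (M1 ⊕ M2) ⊕ M1 over the first 11 bytes.
byte 0: (bc ^ 11) ^ 61 = ad ^ 61 = cc
byte 1: (12 ^ 82) ^ 74 = 90 ^ 74 = e4
byte 2: (c7 ^ dd) ^ 74 = 1a ^ 74 = 6e
byte 3: (0d ^ db) ^ 61 = d6 ^ 61 = b7
byte 4: (75 ^ 9e) ^ 63 = eb ^ 63 = 88
byte 5: (70 ^ a0) ^ 6b = d0 ^ 6b = bb
byte 6: (76 ^ 11) ^ 20 = 67 ^ 20 = 47
byte 7: (5d ^ c1) ^ 73 = 9c ^ 73 = ef
byte 8: (c6 ^ f6) ^ 69 = 30 ^ 69 = 59
byte 9: (f5 ^ 24) ^ 67 = d1 ^ 67 = b6
byte 10: (30 ^ 7f) ^ 6e = 4f ^ 6e = 21

cce46eb788bb47ef59b621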